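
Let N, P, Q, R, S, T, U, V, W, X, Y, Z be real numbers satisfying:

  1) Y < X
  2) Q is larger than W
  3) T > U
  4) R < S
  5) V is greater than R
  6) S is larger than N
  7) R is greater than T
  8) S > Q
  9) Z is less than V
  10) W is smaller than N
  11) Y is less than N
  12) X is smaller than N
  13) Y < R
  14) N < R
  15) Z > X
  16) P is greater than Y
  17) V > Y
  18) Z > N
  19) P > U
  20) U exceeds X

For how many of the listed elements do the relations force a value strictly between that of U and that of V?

The relations place U below V. An element lies strictly between them when it is forced above U and also forced below V.
Above U: {T, R, P, S}. Below V: {Y, X, W, N, T, Z, R}.
Intersection: {T, R} — 2.

2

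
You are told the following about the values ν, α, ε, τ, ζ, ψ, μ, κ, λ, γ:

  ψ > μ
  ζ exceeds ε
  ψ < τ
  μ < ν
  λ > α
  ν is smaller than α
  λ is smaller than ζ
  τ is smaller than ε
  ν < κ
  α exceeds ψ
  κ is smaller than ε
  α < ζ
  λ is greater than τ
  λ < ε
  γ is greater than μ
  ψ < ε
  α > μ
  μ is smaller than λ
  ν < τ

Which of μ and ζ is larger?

μ < ν and ν < τ give μ < τ.
With τ < λ: μ < ν < τ < λ.
With λ < ε: μ < ν < τ < λ < ε.
Then ε < ζ extends the chain to ζ.
So μ < ζ; ζ is the larger of the two.

ζ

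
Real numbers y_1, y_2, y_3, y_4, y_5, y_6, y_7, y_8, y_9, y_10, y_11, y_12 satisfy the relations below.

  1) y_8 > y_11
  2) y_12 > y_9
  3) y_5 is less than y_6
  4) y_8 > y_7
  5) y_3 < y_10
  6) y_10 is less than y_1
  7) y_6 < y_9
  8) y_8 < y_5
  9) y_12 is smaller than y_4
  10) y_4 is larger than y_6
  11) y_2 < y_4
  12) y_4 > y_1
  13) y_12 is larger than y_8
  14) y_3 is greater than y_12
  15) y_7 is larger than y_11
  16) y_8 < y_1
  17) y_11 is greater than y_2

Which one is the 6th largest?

Chaining the given pairs: y_2 < y_11 < y_7 < y_8 < y_5 < y_6 < y_9 < y_12 < y_3 < y_10 < y_1 < y_4.
Counting 6 from the largest end gives y_9.

y_9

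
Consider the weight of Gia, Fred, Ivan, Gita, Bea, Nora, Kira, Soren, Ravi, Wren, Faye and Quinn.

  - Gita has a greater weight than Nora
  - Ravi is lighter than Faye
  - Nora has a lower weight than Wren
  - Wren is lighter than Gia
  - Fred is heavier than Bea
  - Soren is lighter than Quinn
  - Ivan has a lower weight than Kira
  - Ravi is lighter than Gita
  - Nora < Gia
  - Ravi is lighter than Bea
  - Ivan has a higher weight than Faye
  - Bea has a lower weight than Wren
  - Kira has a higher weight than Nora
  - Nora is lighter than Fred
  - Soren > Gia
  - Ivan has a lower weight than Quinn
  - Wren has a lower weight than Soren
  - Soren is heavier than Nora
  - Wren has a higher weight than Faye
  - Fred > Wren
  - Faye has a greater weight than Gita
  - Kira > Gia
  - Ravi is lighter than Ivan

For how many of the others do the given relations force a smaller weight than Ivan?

From Ivan the given relations immediately reach Ravi, Faye.
From those, Gita — 3 in total.
From those, Nora — 4 in total.
Nothing else is reachable below Ivan; 4 in all.

4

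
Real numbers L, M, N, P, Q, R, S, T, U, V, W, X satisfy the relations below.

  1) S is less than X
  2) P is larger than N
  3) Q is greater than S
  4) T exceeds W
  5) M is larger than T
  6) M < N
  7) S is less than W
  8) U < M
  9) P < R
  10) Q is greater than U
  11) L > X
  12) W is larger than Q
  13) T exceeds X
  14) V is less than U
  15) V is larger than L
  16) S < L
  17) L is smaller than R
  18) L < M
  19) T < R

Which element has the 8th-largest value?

The consecutive relations fix a unique order: S < X < L < V < U < Q < W < T < M < N < P < R.
The 8th largest is U.

U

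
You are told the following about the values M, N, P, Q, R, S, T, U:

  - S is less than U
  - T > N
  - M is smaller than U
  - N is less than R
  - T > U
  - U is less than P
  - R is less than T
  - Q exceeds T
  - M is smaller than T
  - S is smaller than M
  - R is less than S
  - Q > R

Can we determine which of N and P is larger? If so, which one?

P

Link the given pairs in sequence: N < R; R < S; S < M; M < U; U < P.
Together: N < R < S < M < U < P.
So P is larger.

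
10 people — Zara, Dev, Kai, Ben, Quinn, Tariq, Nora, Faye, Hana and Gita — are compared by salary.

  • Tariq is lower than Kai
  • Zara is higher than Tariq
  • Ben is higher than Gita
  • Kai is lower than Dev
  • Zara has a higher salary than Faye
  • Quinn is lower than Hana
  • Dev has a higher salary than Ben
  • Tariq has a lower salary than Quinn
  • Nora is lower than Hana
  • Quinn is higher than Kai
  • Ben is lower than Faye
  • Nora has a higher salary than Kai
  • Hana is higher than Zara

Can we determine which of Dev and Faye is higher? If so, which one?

Following every chain through Faye: above Faye we get Zara, Hana; below Faye we get Gita, Ben.
Dev is not reached, and no chain runs the other way from Dev to Faye.
So the given relations leave the order of Faye and Dev undetermined.

undetermined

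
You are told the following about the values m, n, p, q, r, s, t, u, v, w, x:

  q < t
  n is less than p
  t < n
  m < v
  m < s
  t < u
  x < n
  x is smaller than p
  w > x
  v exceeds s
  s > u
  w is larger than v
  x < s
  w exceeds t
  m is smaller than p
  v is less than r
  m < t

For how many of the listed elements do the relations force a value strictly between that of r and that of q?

Chaining upward from q reaches: t, u, s, n, v, w, p.
Chaining downward from r reaches: x, m, t, u, s, v.
Strictly between q and r are those in both lists: t, u, s, v — 4 elements.

4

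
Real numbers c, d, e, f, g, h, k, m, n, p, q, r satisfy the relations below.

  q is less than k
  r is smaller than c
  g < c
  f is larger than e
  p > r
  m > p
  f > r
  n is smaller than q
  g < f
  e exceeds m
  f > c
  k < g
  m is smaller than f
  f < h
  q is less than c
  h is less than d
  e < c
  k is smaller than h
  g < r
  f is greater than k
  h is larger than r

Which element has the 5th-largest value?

The consecutive relations fix a unique order: n < q < k < g < r < p < m < e < c < f < h < d.
The 5th largest is e.

e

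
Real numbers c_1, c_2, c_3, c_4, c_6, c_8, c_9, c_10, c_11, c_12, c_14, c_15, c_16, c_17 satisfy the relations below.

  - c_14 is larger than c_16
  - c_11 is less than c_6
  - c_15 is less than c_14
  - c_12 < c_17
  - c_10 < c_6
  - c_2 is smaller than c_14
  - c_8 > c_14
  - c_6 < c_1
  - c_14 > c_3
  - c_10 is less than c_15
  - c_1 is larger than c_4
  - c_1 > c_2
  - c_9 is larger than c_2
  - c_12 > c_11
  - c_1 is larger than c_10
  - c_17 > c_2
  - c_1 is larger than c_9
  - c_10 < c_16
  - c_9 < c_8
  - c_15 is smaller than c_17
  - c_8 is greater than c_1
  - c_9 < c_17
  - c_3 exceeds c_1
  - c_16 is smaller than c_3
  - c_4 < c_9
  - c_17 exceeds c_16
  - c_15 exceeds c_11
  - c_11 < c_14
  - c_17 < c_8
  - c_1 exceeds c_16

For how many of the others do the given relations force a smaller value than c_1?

7

Directly below c_1: c_4, c_10, c_6, c_16, c_2, c_9.
One step further: c_11 (7 so far).
No other element is forced below c_1 by the given relations, so the count is 7.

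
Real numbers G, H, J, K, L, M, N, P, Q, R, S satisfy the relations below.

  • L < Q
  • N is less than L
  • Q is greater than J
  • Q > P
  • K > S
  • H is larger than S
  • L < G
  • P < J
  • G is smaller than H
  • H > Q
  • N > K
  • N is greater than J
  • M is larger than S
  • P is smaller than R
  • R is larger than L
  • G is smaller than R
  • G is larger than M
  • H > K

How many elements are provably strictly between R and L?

1

Chaining upward from L reaches: Q, G, H.
Chaining downward from R reaches: S, P, K, M, J, N, G.
Strictly between L and R are those in both lists: G — 1 element.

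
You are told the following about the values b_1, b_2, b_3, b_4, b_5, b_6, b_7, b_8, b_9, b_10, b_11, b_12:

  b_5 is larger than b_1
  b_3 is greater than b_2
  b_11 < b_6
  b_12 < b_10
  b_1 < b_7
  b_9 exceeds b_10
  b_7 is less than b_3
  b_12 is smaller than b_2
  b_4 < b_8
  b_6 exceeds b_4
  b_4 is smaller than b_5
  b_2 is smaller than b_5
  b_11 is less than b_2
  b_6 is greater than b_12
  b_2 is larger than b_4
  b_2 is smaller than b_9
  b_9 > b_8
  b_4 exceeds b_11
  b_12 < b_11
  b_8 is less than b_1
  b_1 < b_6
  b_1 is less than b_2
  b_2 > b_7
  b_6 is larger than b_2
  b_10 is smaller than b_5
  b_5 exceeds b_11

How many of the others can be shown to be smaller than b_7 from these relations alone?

From b_7 the given relations immediately reach b_1.
From those, b_8 — 2 in total.
From those, b_4 — 3 in total.
From those, b_11 — 4 in total.
From those, b_12 — 5 in total.
Nothing else is reachable below b_7; 5 in all.

5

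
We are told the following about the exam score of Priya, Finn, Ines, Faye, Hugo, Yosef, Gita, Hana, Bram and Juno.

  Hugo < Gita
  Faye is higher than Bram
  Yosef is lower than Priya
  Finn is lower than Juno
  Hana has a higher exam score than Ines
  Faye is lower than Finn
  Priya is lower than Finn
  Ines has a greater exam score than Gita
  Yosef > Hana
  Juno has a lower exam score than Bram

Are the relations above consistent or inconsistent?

inconsistent

Chaining the given relations yields Finn < Juno < Bram < Faye, so Finn < Faye. But one relation states Faye < Finn. These cannot both hold.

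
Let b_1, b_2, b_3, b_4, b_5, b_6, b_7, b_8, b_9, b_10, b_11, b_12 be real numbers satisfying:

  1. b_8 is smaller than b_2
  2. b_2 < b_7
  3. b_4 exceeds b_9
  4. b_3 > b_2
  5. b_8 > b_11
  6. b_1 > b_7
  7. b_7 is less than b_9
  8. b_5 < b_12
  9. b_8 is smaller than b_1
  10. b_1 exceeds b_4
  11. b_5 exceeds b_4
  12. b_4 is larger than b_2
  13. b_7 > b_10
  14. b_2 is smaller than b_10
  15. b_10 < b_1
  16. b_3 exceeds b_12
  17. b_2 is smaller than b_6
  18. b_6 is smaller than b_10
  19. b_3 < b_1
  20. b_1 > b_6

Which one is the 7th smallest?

Piecing the relations together gives one ordering: b_11 < b_8 < b_2 < b_6 < b_10 < b_7 < b_9 < b_4 < b_5 < b_12 < b_3 < b_1.
The 7th smallest is b_9.

b_9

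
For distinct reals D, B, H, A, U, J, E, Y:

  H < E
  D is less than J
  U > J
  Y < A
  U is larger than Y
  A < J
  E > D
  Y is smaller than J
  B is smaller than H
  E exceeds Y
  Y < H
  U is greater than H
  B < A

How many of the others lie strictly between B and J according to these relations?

1

The relations place B below J. An element lies strictly between them when it is forced above B and also forced below J.
Above B: {A, H, U, E}. Below J: {D, Y, A}.
Intersection: {A} — 1.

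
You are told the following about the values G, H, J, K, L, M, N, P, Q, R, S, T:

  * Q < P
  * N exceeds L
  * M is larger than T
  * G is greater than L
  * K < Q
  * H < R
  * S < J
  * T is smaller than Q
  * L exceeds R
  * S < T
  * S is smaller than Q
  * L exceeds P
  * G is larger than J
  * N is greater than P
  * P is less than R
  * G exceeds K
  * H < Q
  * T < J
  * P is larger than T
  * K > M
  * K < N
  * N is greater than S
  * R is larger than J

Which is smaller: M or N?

M

M < K < Q < P < L < N, by transitivity through K, Q, P, L.
So M < N; M is the smaller of the two.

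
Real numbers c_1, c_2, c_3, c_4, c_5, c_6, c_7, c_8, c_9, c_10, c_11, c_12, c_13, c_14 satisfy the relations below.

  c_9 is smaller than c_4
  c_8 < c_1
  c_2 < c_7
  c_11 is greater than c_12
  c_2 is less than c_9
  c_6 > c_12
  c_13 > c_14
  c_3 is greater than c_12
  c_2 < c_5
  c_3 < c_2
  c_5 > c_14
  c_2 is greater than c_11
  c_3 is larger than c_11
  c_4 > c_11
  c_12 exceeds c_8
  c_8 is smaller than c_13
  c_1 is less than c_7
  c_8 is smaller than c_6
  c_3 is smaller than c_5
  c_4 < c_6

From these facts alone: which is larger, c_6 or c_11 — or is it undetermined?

c_11 < c_3 and c_3 < c_2 give c_11 < c_2.
With c_2 < c_9: c_11 < c_3 < c_2 < c_9.
With c_9 < c_4: c_11 < c_3 < c_2 < c_9 < c_4.
With c_4 < c_6: c_11 < c_3 < c_2 < c_9 < c_4 < c_6.
So c_6 is larger.

c_6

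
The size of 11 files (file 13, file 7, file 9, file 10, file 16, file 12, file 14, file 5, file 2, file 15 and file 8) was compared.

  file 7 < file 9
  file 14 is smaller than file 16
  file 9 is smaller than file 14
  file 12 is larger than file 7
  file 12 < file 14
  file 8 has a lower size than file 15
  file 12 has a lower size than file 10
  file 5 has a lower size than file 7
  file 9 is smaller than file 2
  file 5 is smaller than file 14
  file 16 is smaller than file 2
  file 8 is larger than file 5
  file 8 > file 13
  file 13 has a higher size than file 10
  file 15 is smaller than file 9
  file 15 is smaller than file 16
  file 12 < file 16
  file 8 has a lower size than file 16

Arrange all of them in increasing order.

file 5 < file 7 < file 12 < file 10 < file 13 < file 8 < file 15 < file 9 < file 14 < file 16 < file 2

Nothing is placed below file 5, so it is least; from there file 5 < file 7; file 7 < file 12; file 12 < file 10; file 10 < file 13; file 13 < file 8; file 8 < file 15; file 15 < file 9; file 9 < file 14; file 14 < file 16; file 16 < file 2, each given directly.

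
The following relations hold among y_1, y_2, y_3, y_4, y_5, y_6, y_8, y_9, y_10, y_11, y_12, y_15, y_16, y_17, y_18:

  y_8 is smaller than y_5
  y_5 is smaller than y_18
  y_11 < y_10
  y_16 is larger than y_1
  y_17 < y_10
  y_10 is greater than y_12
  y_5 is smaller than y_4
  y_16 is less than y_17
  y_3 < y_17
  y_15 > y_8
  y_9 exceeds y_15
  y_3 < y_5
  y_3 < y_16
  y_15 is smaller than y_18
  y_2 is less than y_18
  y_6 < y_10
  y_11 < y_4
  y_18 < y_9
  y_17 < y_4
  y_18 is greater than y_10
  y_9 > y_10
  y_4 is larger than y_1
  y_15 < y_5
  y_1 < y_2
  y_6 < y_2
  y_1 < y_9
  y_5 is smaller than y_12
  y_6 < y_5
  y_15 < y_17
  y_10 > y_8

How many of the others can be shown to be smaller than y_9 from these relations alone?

13

From y_9 the given relations immediately reach y_15, y_1, y_10, y_18.
From those, y_8, y_6, y_2, y_5, y_12, y_17, y_11 — 11 in total.
From those, y_3, y_16 — 13 in total.
Nothing else is reachable below y_9; 13 in all.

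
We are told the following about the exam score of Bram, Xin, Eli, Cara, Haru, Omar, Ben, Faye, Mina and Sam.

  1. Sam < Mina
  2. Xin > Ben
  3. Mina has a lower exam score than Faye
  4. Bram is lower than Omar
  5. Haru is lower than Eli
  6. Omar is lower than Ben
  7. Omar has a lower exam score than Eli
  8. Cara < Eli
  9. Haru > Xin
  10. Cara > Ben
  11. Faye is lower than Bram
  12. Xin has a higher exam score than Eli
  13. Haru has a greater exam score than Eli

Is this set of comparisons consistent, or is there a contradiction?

We have Haru < Eli stated directly, yet also Eli < Xin < Haru by chaining the others — so Eli < Haru. Contradiction.

inconsistent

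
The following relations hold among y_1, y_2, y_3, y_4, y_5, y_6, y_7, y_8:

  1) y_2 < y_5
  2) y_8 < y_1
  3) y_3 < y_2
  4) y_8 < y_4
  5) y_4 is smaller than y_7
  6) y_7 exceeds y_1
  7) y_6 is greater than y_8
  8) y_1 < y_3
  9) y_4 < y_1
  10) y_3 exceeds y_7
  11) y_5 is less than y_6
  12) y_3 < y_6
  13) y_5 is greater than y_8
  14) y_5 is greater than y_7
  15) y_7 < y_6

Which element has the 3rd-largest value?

Piecing the relations together gives one ordering: y_8 < y_4 < y_1 < y_7 < y_3 < y_2 < y_5 < y_6.
The 3rd largest is y_2.

y_2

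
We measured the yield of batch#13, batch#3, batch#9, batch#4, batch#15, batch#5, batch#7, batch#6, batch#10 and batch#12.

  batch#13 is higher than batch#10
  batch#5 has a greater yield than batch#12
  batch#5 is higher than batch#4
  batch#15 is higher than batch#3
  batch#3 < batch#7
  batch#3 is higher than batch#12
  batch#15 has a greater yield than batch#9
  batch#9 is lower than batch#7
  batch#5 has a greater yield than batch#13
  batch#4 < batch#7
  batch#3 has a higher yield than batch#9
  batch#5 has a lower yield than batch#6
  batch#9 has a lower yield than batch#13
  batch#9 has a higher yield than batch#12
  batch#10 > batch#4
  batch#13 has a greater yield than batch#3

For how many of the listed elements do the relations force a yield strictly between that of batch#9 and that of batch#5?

Chaining upward from batch#9 reaches: batch#3, batch#7, batch#15, batch#13, batch#6.
Chaining downward from batch#5 reaches: batch#4, batch#12, batch#3, batch#10, batch#13.
Strictly between batch#9 and batch#5 are those in both lists: batch#3, batch#13 — 2 elements.

2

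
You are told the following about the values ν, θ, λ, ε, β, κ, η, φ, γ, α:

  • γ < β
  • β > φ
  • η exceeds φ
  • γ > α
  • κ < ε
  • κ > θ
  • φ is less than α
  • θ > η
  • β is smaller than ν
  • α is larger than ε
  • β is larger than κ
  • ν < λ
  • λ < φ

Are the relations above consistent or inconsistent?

inconsistent

Chaining the given relations yields ν < λ < φ < η < θ < κ < ε < α < γ < β, so ν < β. But one relation states β < ν. These cannot both hold.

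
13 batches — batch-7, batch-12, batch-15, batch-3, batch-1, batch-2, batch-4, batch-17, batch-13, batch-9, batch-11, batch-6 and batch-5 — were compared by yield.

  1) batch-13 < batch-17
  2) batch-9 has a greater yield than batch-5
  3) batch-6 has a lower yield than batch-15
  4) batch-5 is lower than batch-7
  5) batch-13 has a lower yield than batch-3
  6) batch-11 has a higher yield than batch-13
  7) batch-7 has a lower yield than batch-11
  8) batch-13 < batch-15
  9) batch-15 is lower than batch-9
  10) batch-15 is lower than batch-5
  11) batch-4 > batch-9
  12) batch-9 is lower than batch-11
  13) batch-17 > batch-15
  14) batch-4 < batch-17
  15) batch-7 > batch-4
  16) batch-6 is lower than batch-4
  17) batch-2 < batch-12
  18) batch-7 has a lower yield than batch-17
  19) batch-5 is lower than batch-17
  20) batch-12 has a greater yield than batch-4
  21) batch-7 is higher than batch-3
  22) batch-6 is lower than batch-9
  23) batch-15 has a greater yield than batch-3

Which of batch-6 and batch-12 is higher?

batch-12

Following the relations from batch-6: batch-6 < batch-15 < batch-5 < batch-9 < batch-4 < batch-12.
So batch-6 < batch-12; batch-12 is the higher of the two.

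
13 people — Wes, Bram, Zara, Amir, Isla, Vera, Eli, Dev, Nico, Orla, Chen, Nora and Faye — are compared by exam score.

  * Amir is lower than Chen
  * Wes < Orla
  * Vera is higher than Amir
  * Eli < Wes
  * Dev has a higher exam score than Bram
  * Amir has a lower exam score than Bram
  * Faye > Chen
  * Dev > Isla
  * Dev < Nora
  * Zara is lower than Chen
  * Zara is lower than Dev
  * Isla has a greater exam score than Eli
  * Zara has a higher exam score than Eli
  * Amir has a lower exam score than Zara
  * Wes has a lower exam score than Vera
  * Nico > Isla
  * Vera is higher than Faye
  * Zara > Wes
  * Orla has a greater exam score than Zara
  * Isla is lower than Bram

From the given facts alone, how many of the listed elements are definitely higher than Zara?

6

From Zara the given relations immediately reach Chen, Dev, Orla.
From those, Nora, Faye — 5 in total.
From those, Vera — 6 in total.
Nothing else is reachable above Zara; 6 in all.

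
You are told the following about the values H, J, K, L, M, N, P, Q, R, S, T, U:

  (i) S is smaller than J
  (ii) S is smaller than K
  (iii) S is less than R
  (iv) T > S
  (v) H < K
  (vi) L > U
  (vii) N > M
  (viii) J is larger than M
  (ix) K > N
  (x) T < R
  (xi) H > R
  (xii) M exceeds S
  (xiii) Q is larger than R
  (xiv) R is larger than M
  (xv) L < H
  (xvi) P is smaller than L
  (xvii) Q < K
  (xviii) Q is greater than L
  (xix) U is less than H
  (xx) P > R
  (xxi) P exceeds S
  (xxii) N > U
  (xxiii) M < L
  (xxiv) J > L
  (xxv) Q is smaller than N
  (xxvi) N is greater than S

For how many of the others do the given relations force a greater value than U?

6

From U the given relations immediately reach L, H, N.
From those, Q, K, J — 6 in total.
No other element is forced above U by the given relations, so the count is 6.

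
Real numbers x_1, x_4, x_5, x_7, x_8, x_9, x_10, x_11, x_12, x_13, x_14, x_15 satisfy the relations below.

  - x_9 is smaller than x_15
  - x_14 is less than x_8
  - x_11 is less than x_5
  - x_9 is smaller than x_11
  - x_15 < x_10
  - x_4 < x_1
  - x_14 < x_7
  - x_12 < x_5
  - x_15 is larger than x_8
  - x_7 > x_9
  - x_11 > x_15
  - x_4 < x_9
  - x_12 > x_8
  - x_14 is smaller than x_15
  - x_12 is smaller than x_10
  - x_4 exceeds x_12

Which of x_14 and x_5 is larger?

Chaining the given relations: x_14 < x_8 < x_12 < x_4 < x_9 < x_11 < x_5.
So x_14 < x_5; x_5 is the larger of the two.

x_5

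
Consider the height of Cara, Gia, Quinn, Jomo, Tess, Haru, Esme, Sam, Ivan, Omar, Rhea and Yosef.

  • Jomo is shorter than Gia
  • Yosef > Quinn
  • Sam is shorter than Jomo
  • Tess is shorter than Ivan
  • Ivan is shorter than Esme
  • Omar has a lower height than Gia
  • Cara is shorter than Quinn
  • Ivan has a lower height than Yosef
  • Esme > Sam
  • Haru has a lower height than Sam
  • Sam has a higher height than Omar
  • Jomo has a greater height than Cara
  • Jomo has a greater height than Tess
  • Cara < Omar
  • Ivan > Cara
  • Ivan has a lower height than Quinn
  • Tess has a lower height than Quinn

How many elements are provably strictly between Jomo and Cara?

The relations place Cara below Jomo. An element lies strictly between them when it is forced above Cara and also forced below Jomo.
Above Cara: {Omar, Sam, Ivan, Quinn, Gia, Yosef, Esme}. Below Jomo: {Haru, Omar, Sam, Tess}.
Intersection: {Omar, Sam} — 2.

2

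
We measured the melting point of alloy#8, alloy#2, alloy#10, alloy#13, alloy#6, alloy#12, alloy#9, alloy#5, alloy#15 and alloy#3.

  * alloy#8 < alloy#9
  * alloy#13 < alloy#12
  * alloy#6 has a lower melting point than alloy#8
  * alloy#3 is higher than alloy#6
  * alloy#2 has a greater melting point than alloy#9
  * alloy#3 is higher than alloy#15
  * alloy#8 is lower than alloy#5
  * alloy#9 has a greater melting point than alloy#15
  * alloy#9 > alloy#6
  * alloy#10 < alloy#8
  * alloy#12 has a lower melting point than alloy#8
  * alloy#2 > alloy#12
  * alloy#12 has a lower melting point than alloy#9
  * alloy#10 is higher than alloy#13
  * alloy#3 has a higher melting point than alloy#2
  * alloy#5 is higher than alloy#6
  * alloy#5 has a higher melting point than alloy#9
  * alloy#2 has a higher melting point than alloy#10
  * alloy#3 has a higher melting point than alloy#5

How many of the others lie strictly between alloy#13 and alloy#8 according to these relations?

2

Chaining upward from alloy#13 reaches: alloy#12, alloy#10, alloy#9, alloy#5, alloy#2, alloy#3.
Chaining downward from alloy#8 reaches: alloy#6, alloy#12, alloy#10.
Strictly between alloy#13 and alloy#8 are those in both lists: alloy#12, alloy#10 — 2 elements.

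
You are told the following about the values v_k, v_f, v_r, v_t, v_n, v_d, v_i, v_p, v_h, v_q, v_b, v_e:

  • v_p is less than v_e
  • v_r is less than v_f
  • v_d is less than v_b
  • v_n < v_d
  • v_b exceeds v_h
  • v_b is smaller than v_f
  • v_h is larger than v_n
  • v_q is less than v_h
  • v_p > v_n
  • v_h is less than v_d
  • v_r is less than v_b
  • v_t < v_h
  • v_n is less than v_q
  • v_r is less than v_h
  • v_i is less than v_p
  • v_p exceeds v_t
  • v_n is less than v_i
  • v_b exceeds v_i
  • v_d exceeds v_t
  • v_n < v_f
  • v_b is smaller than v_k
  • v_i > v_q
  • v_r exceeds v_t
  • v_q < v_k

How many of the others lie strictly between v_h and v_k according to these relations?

The relations place v_h below v_k. An element lies strictly between them when it is forced above v_h and also forced below v_k.
Above v_h: {v_d, v_b, v_f}. Below v_k: {v_n, v_q, v_i, v_t, v_r, v_d, v_b}.
Intersection: {v_d, v_b} — 2.

2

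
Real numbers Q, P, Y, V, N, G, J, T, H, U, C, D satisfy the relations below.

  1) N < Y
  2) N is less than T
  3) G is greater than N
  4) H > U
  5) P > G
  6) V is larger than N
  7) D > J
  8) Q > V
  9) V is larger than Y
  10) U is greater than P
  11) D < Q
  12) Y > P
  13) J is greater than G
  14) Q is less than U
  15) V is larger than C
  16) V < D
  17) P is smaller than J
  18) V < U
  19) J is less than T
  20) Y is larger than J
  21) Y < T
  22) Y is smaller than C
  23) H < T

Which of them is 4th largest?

Chaining the given pairs: N < G < P < J < Y < C < V < D < Q < U < H < T.
Counting 4 from the largest end gives Q.

Q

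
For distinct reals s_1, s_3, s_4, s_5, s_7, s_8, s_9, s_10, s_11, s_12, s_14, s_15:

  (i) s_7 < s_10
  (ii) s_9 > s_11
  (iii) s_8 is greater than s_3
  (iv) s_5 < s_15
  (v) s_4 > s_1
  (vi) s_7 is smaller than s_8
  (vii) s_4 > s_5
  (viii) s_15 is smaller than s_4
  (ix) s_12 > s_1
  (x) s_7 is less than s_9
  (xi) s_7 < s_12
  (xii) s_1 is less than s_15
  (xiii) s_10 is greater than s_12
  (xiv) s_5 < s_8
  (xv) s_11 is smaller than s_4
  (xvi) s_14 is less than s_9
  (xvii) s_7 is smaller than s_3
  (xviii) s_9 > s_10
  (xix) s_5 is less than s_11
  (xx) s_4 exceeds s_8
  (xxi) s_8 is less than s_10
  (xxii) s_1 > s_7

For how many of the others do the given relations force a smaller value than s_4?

7

From s_4 the given relations immediately reach s_5, s_1, s_15, s_8, s_11.
From those, s_7, s_3 — 7 in total.
Nothing else is reachable below s_4; 7 in all.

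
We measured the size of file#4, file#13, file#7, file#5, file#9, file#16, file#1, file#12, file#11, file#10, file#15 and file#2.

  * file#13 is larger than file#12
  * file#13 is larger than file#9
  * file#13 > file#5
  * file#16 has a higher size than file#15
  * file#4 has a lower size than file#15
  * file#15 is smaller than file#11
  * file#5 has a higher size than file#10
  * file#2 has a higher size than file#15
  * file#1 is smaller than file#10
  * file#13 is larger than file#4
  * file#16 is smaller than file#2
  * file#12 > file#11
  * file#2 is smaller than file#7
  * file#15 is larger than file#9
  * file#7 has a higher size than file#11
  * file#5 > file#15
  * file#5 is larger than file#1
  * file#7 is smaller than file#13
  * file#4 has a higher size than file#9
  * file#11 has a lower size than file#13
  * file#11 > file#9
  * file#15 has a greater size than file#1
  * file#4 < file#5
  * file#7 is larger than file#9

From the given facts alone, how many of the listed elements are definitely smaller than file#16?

4

From file#16 the given relations immediately reach file#15.
From those, file#9, file#1, file#4 — 4 in total.
Nothing else is reachable below file#16; 4 in all.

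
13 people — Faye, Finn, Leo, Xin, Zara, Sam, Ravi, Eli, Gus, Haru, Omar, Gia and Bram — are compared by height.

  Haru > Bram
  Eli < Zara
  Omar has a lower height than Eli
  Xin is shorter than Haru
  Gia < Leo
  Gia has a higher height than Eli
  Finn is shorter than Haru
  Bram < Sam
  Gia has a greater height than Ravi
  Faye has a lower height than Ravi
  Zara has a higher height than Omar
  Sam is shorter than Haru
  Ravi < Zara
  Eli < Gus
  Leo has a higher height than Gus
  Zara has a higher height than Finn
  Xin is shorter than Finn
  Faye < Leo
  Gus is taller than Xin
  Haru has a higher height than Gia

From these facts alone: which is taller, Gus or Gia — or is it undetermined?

undetermined

Following every chain through Gus: above Gus we get Leo; below Gus we get Xin, Omar, Eli.
Gia is not reached, and no chain runs the other way from Gia to Gus.
So the given relations leave the order of Gus and Gia undetermined.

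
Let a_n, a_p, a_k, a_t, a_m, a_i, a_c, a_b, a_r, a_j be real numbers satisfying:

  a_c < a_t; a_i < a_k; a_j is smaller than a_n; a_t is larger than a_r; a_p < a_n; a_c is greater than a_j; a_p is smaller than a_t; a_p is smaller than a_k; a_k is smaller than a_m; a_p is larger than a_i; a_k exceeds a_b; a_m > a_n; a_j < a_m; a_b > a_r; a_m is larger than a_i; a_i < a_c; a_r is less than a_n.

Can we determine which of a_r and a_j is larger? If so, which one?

Following every chain through a_r: above a_r we get a_n, a_t, a_b, a_k, a_m.
a_j is not reached, and no chain runs the other way from a_j to a_r.
So the given relations leave the order of a_r and a_j undetermined.

undetermined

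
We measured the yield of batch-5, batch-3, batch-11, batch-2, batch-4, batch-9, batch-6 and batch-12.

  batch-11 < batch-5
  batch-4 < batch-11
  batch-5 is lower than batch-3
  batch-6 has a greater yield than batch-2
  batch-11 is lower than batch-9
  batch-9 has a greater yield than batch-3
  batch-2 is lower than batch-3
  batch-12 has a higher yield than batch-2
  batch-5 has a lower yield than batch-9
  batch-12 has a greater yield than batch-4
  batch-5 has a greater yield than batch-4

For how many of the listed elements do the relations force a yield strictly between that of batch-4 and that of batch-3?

2

Chaining upward from batch-4 reaches: batch-11, batch-5, batch-12, batch-9.
Chaining downward from batch-3 reaches: batch-2, batch-11, batch-5.
Strictly between batch-4 and batch-3 are those in both lists: batch-11, batch-5 — 2 elements.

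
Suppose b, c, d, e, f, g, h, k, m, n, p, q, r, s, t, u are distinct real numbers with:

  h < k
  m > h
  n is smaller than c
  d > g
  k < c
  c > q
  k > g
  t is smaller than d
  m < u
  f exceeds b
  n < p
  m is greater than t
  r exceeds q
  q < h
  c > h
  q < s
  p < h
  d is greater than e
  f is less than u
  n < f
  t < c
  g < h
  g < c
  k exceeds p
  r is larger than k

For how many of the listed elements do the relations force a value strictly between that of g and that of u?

The relations place g below u. An element lies strictly between them when it is forced above g and also forced below u.
Above g: {h, m, k, c, d, r}. Below u: {n, b, t, p, q, h, m, f}.
Intersection: {h, m} — 2.

2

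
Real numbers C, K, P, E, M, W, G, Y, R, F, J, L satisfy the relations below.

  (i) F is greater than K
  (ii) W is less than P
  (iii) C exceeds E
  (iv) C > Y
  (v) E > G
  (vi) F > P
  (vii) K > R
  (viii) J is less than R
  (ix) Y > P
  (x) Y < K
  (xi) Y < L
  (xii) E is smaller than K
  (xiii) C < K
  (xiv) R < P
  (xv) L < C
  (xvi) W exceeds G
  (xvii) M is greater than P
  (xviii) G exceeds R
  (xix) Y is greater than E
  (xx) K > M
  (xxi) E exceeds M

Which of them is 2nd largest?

K

The consecutive relations fix a unique order: J < R < G < W < P < M < E < Y < L < C < K < F.
Counting 2 from the largest end gives K.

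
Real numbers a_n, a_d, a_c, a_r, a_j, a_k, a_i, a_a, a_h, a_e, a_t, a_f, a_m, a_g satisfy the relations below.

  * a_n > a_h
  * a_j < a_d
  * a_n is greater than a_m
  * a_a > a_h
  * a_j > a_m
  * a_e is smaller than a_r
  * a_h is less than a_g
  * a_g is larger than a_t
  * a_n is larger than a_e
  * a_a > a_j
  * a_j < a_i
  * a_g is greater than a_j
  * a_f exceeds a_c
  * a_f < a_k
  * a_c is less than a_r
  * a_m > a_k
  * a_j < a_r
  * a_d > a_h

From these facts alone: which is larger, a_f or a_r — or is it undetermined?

a_r

The relevant relations are a_f < a_k; a_k < a_m; a_m < a_j; a_j < a_r.
Chaining these gives a_f < a_k < a_m < a_j < a_r.
So a_r is larger.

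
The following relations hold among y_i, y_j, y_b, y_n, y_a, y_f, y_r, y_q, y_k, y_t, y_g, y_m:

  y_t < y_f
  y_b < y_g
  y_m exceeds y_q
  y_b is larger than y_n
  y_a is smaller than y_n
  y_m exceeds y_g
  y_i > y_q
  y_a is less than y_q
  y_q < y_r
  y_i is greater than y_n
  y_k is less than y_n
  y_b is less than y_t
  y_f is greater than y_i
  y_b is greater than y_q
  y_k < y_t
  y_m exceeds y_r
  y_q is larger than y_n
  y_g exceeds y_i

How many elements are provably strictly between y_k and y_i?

2

The relations place y_k below y_i. An element lies strictly between them when it is forced above y_k and also forced below y_i.
Above y_k: {y_n, y_q, y_b, y_t, y_f, y_r, y_g, y_m}. Below y_i: {y_a, y_n, y_q}.
Intersection: {y_n, y_q} — 2.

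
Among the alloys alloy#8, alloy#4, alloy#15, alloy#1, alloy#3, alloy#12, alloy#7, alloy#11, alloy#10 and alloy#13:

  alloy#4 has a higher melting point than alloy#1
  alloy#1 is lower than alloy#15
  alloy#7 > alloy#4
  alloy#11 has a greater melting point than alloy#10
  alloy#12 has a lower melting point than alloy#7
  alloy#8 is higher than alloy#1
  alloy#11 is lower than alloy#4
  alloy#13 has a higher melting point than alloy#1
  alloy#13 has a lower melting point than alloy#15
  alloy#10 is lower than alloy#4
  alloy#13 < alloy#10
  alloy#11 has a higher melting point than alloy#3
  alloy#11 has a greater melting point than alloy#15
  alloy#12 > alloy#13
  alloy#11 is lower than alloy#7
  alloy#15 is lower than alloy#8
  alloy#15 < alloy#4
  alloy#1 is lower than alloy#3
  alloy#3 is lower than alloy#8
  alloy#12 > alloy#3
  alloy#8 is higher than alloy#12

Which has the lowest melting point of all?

alloy#1

alloy#13 is not least since alloy#1 < alloy#13; alloy#10 is not least since alloy#13 < alloy#10; alloy#3 is not least since alloy#1 < alloy#3; alloy#15 is not least since alloy#1 < alloy#15; alloy#11 is not least since alloy#10 < alloy#11; alloy#4 is not least since alloy#15 < alloy#4; alloy#12 is not least since alloy#3 < alloy#12; alloy#8 is not least since alloy#1 < alloy#8; alloy#7 is not least since alloy#11 < alloy#7.
Only alloy#1 has nothing below it, so alloy#1 is the lowest melting point.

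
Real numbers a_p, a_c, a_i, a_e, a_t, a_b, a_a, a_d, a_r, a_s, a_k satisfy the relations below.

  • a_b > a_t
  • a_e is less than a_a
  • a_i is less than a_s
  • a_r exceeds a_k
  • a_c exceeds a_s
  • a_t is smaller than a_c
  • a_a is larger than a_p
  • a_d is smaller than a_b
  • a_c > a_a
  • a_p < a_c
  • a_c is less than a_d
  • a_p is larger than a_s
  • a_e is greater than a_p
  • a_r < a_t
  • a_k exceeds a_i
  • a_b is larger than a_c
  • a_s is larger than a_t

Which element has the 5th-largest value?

a_e

The consecutive relations fix a unique order: a_i < a_k < a_r < a_t < a_s < a_p < a_e < a_a < a_c < a_d < a_b.
The 5th largest is a_e.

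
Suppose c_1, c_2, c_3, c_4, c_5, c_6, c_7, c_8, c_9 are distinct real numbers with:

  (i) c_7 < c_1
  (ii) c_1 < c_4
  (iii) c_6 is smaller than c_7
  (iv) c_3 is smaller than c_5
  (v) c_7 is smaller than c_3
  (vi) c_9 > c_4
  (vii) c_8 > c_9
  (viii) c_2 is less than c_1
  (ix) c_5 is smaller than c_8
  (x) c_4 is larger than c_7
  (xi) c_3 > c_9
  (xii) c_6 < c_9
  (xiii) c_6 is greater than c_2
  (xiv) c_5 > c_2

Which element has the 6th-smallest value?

c_9

Piecing the relations together gives one ordering: c_2 < c_6 < c_7 < c_1 < c_4 < c_9 < c_3 < c_5 < c_8.
Counting 6 from the smallest end gives c_9.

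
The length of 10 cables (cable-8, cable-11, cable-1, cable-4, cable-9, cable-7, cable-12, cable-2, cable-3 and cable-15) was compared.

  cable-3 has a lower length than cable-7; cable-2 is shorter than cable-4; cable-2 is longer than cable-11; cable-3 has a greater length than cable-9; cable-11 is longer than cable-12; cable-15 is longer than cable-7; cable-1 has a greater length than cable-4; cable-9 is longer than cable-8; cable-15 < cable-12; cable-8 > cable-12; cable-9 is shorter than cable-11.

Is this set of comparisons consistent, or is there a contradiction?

Chaining the given relations yields cable-3 < cable-7 < cable-15 < cable-12 < cable-8 < cable-9, so cable-3 < cable-9. But one relation states cable-9 < cable-3. These cannot both hold.

inconsistent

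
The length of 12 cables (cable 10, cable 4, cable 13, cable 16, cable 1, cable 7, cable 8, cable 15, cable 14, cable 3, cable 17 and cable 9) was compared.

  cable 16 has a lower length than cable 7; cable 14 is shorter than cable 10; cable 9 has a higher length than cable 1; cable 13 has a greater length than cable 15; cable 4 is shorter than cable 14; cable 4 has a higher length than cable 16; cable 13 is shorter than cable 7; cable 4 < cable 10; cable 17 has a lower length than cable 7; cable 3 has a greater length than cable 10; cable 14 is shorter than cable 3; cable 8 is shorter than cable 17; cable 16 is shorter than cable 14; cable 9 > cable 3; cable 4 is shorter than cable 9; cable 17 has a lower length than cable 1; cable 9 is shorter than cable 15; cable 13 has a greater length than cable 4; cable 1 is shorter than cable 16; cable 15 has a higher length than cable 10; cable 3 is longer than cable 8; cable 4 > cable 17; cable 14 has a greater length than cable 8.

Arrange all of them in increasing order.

cable 8 < cable 17 < cable 1 < cable 16 < cable 4 < cable 14 < cable 10 < cable 3 < cable 9 < cable 15 < cable 13 < cable 7

Each adjacent pair is fixed by a given relation: cable 8 < cable 17; cable 17 < cable 1; cable 1 < cable 16; cable 16 < cable 4; cable 4 < cable 14; cable 14 < cable 10; cable 10 < cable 3; cable 3 < cable 9; cable 9 < cable 15; cable 15 < cable 13; cable 13 < cable 7. Chaining them end to end gives the full order.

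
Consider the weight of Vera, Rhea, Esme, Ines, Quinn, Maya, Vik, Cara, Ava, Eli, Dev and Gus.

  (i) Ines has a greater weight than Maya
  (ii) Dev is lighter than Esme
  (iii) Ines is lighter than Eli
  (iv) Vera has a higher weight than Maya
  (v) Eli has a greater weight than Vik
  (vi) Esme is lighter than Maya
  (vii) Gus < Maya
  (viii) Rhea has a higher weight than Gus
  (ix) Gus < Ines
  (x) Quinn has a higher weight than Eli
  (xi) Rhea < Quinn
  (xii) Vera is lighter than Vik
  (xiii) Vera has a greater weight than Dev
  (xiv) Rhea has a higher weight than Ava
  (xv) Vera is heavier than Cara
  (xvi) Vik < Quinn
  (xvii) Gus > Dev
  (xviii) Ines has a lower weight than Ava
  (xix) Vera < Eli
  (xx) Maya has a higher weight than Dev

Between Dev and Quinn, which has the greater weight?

Dev < Esme < Maya < Vera < Eli < Quinn, by transitivity through Esme, Maya, Vera, Eli.
So Dev < Quinn; Quinn is the heavier of the two.

Quinn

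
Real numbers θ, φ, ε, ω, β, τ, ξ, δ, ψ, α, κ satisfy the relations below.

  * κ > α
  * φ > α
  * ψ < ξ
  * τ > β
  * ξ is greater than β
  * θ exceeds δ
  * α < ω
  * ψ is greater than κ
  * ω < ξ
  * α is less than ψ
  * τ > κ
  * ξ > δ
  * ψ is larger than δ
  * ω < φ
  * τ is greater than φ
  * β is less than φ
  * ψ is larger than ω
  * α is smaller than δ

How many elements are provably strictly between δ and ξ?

1

Chaining upward from δ reaches: ψ, θ.
Chaining downward from ξ reaches: β, α, ω, κ, ψ.
Strictly between δ and ξ are those in both lists: ψ — 1 element.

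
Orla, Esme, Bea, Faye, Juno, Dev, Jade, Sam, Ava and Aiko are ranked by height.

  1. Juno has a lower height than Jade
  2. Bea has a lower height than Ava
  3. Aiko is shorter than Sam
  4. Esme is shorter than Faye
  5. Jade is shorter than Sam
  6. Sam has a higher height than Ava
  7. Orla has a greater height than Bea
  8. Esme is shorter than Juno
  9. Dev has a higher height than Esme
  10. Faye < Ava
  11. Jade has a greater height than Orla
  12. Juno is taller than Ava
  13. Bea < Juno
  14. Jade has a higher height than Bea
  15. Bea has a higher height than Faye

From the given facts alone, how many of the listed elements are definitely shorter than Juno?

From Juno the given relations immediately reach Esme, Bea, Ava.
From those, Faye — 4 in total.
No other element is forced below Juno by the given relations, so the count is 4.

4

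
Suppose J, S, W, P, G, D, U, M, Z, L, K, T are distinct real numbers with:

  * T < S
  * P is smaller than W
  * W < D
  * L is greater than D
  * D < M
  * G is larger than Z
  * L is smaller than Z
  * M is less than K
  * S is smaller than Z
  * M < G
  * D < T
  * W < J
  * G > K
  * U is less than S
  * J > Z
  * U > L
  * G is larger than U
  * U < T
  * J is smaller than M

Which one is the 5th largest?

Z

Chaining the given pairs: P < W < D < L < U < T < S < Z < J < M < K < G.
Counting 5 from the largest end gives Z.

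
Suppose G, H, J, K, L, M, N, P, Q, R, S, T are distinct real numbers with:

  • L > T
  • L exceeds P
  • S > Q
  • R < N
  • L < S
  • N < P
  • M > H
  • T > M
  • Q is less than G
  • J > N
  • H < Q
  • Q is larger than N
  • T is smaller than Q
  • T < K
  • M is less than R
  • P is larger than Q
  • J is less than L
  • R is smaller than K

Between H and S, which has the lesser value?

Following the relations from H: H < M < R < N < Q < P < L < S.
So H < S; H is the smaller of the two.

H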